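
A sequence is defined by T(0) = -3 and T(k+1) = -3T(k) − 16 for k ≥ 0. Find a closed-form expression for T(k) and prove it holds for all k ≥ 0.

Claim: T(k) = (-3)^k − 4.

Base case: T(0) = -3, and (-3)^0 − 4 = 1 − 4 = -3.
Assume T(r) = (-3)^r − 4 for some r ≥ 0.
Then T(r+1) = -3T(r) − 16 = -3·((-3)^r − 4) − 16 = -3·(-3)^r + 12 − 16 = (-3)^{r+1} − 4.
This completes the inductive step, so T(k) = (-3)^k − 4 for all k ≥ 0.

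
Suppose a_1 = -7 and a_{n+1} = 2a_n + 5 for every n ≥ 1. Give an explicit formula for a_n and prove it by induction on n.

Claim: a_n = -2^n − 5.

Base case: a_1 = -7, and -2^1 − 5 = -2 − 5 = -7.
Assume a_m = -2^m − 5 for some m ≥ 1.
Then a_{m+1} = 2a_m + 5 = 2·(-2^m − 5) + 5 = -2^{m+1} − 10 + 5 = -2^{m+1} − 5.
Hence a_n = -2^n − 5 for every n ≥ 1, by induction.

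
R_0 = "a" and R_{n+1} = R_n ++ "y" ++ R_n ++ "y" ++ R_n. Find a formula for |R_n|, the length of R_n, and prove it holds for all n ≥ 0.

Claim: |R_n| = 2·3^n − 1.

Base case: |R_0| = 1, and 2·3^0 − 1 = 1.
Assume |R_k| = 2·3^k − 1.
Then |R_{k+1}| = 3|R_k| + 2 = 3(2·3^k − 1) + 2 = 2·3^{k+1} − 3 + 2 = 2·3^{k+1} − 1.
Hence |R_n| = 2·3^n − 1 for every n ≥ 0, by induction.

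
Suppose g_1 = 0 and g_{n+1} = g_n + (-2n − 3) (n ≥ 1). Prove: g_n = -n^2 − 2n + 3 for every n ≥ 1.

Base case: g_1 = 0, and -1^2 − 2·1 + 3 = 0.
Assume g_j = -j^2 − 2j + 3.
Then g_{j+1} = g_j + (-2j − 3) = (-j^2 − 2j + 3) + (-2j − 3) = -j^2 − 4j,
and -(j+1)^2 − 2·(j+1) + 3 = -j^2 − 4j.
By induction, g_n = -n^2 − 2n + 3 for all n ≥ 1.

g_n = -n^2 − 2n + 3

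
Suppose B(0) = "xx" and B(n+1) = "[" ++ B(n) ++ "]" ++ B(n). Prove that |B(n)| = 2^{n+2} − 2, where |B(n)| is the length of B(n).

Base case: |B(0)| = 2, and 2^{0+2} − 2 = 2.
Assume |B(k)| = 2^{k+2} − 2.
Then |B(k+1)| = 1 + |B(k)| + 1 + |B(k)| = 2|B(k)| + 2 = 2(2^{k+2} − 2) + 2 = 2^{k+3} − 4 + 2 = 2^{k+3} − 2.
Hence |B(n)| = 2^{n+2} − 2 for every n ≥ 0, by induction.

|B(n)| = 2^{n+2} − 2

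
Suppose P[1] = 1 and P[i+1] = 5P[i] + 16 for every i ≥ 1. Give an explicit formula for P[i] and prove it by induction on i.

Claim: P[i] = 5^i − 4.

Base case: P[1] = 1, and 5^1 − 4 = 5 − 4 = 1.
Assume P[j] = 5^j − 4 for some j ≥ 1.
Then P[j+1] = 5P[j] + 16 = 5·(5^j − 4) + 16 = 5^{j+1} − 20 + 16 = 5^{j+1} − 4.
Hence P[i] = 5^i − 4 for every i ≥ 1, by induction.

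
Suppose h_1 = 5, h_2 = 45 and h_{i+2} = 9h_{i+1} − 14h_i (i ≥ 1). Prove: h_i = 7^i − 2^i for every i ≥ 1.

Base cases: h_1 = 5 and 7^1 − 2^1 = 5; h_2 = 45 and 7^2 − 2^2 = 45.
Assume h_j = 7^j − 2^j for all 1 ≤ j ≤ r, where r ≥ 2.
Then h_{r+1} = 9h_r − 14h_{r−1} = 9·(7^r − 2^r) − 14·(7^{r−1} − 2^{r−1}) = (9·7 − 14)7^{r−1} − (9·2 − 14)2^{r−1} = 49·7^{r−1} − 4·2^{r−1} = 7^{r+1} − 2^{r+1}.
By strong induction, h_i = 7^i − 2^i for all i ≥ 1.

h_i = 7^i − 2^i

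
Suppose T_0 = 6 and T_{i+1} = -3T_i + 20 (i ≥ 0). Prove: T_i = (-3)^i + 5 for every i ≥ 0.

Base case: T_0 = 6, and (-3)^0 + 5 = 1 + 5 = 6.
Assume T_m = (-3)^m + 5 for some m ≥ 0.
Then T_{m+1} = -3T_m + 20 = -3·((-3)^m + 5) + 20 = -3·(-3)^m − 15 + 20 = (-3)^{m+1} + 5.
This completes the inductive step, so T_i = (-3)^i + 5 for all i ≥ 0.

T_i = (-3)^i + 5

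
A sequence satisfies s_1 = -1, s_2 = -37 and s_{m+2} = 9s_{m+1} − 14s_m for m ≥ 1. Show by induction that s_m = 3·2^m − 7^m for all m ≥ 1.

Base cases: s_1 = -1 and 3·2^1 − 7^1 = -1; s_2 = -37 and 3·2^2 − 7^2 = -37.
Assume s_j = 3·2^j − 7^j for all 1 ≤ j ≤ k, where k ≥ 2.
Then s_{k+1} = 9s_k − 14s_{k−1} = 9·(3·2^k − 7^k) − 14·(3·2^{k−1} − 7^{k−1}) = 3·(9·2 − 14)2^{k−1} − (9·7 − 14)7^{k−1} = 12·2^{k−1} − 49·7^{k−1} = 3·2^{k+1} − 7^{k+1}.
So the formula holds for k+1, and by strong induction s_m = 3·2^m − 7^m for all m ≥ 1.

s_m = 3·2^m − 7^m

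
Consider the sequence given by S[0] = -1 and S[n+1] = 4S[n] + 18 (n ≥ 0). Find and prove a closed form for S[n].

Claim: S[n] = 5·4^n − 6.

Base case: S[0] = -1, and 5·4^0 − 6 = 5 − 6 = -1.
Assume S[k] = 5·4^k − 6 for some k ≥ 0.
Then S[k+1] = 4S[k] + 18 = 4·(5·4^k − 6) + 18 = 20·4^k − 24 + 18 = 5·4^{k+1} − 6.
By induction, S[n] = 5·4^n − 6 for all n ≥ 0.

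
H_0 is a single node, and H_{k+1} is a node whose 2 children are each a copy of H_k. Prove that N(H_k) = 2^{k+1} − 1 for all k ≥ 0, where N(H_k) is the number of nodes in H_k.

Base case: N(H_0) = 1, and 2^{0+1} − 1 = 1.
Assume N(H_r) = 2^{r+1} − 1.
Then N(H_{r+1}) = 1 + 2N(H_r) = 1 + 2(2^{r+1} − 1) = 2^{r+2} − 2 + 1 = 2^{r+2} − 1.
So the formula holds for r+1, and by induction N(H_k) = 2^{k+1} − 1 for all k ≥ 0.

N(H_k) = 2^{k+1} − 1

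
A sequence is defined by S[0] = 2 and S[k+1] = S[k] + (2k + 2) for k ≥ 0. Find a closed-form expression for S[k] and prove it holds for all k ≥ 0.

Claim: S[k] = k^2 + k + 2.

Base case: S[0] = 2, and 0^2 + 0 + 2 = 2.
Assume S[r] = r^2 + r + 2.
Then S[r+1] = S[r] + (2r + 2) = (r^2 + r + 2) + (2r + 2) = r^2 + 3r + 4,
and (r+1)^2 + (r+1) + 2 = r^2 + 3r + 4.
Hence S[k] = k^2 + k + 2 for every k ≥ 0, by induction.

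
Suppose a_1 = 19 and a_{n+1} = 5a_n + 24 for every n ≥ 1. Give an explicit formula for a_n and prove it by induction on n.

Claim: a_n = 5^{n+1} − 6.

Base case: a_1 = 19, and 5^{1+1} − 6 = 25 − 6 = 19.
Assume a_k = 5^{k+1} − 6 for some k ≥ 1.
Then a_{k+1} = 5a_k + 24 = 5·(5^{k+1} − 6) + 24 = 5^{k+2} − 30 + 24 = 5^{k+2} − 6.
So the formula holds for k+1, and by induction a_n = 5^{n+1} − 6 for all n ≥ 1.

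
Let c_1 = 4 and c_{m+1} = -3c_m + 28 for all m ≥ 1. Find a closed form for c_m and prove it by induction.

Claim: c_m = (-3)^m + 7.

Base case: c_1 = 4, and (-3)^1 + 7 = -3 + 7 = 4.
Assume c_r = (-3)^r + 7 for some r ≥ 1.
Then c_{r+1} = -3c_r + 28 = -3·((-3)^r + 7) + 28 = -3·(-3)^r − 21 + 28 = (-3)^{r+1} + 7.
This completes the inductive step, so c_m = (-3)^m + 7 for all m ≥ 1.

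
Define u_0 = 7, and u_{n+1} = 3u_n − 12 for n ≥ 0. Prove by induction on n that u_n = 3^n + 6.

Base case: u_0 = 7, and 3^0 + 6 = 1 + 6 = 7.
Assume u_r = 3^r + 6 for some r ≥ 0.
Then u_{r+1} = 3u_r − 12 = 3·(3^r + 6) − 12 = 3^{r+1} + 18 − 12 = 3^{r+1} + 6.
So the formula holds for r+1, and by induction u_n = 3^n + 6 for all n ≥ 0.

u_n = 3^n + 6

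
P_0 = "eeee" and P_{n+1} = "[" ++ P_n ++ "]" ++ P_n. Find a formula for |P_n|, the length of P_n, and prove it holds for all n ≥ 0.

Claim: |P_n| = 6·2^n − 2.

Base case: |P_0| = 4, and 6·2^0 − 2 = 4.
Assume |P_k| = 6·2^k − 2.
Then |P_{k+1}| = 1 + |P_k| + 1 + |P_k| = 2|P_k| + 2 = 2(6·2^k − 2) + 2 = 6·2^{k+1} − 4 + 2 = 6·2^{k+1} − 2.
By induction, |P_n| = 6·2^n − 2 for all n ≥ 0.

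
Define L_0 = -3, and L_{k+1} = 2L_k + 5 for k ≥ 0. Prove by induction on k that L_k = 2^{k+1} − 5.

Base case: L_0 = -3, and 2^{0+1} − 5 = 2 − 5 = -3.
Assume L_m = 2^{m+1} − 5 for some m ≥ 0.
Then L_{m+1} = 2L_m + 5 = 2·(2^{m+1} − 5) + 5 = 2^{m+2} − 10 + 5 = 2^{m+2} − 5.
By induction, L_k = 2^{k+1} − 5 for all k ≥ 0.

L_k = 2^{k+1} − 5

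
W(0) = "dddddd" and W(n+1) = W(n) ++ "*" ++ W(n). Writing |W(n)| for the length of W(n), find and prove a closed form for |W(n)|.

Claim: |W(n)| = 7·2^n − 1.

Base case: |W(0)| = 6, and 7·2^0 − 1 = 6.
Assume |W(m)| = 7·2^m − 1.
Then |W(m+1)| = |W(m)| + 1 + |W(m)| = 2|W(m)| + 1 = 2(7·2^m − 1) + 1 = 7·2^{m+1} − 2 + 1 = 7·2^{m+1} − 1.
This completes the inductive step, so |W(n)| = 7·2^n − 1 for all n ≥ 0.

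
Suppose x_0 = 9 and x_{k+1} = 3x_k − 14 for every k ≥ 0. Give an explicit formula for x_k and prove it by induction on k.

Claim: x_k = 2·3^k + 7.

Base case: x_0 = 9, and 2·3^0 + 7 = 2 + 7 = 9.
Assume x_j = 2·3^j + 7 for some j ≥ 0.
Then x_{j+1} = 3x_j − 14 = 3·(2·3^j + 7) − 14 = 6·3^j + 21 − 14 = 2·3^{j+1} + 7.
This completes the inductive step, so x_k = 2·3^k + 7 for all k ≥ 0.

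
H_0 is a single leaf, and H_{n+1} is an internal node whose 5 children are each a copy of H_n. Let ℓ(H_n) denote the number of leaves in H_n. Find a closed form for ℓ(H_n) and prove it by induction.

Claim: ℓ(H_n) = 5^n.

Base case: ℓ(H_0) = 1, and 5^0 = 1.
Assume ℓ(H_k) = 5^k.
Then ℓ(H_{k+1}) = 5·ℓ(H_k) = 5·5^k = 5^{k+1}.
This completes the inductive step, so ℓ(H_n) = 5^n for all n ≥ 0.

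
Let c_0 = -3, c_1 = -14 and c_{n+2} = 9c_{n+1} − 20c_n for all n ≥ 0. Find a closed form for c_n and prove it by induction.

Claim: c_n = -4^n − 2·5^n.

Base cases: c_0 = -3 and -4^0 − 2·5^0 = -3; c_1 = -14 and -4^1 − 2·5^1 = -14.
Assume c_j = -4^j − 2·5^j for all 0 ≤ j ≤ r, where r ≥ 1.
Then c_{r+1} = 9c_r − 20c_{r−1} = 9·(-4^r − 2·5^r) − 20·(-4^{r−1} − 2·5^{r−1}) = -(9·4 − 20)4^{r−1} − 2·(9·5 − 20)5^{r−1} = -16·4^{r−1} − 50·5^{r−1} = -4^{r+1} − 2·5^{r+1}.
This completes the inductive step, so c_n = -4^n − 2·5^n for all n ≥ 0.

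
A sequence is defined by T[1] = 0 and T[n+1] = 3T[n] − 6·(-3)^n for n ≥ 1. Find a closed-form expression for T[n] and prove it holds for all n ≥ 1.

Claim: T[n] = 3^n + (-3)^n.

Base case: T[1] = 0, and 3^1 + (-3)^1 = 3 − 3 = 0.
Assume T[j] = 3^j + (-3)^j for some j ≥ 1.
Then T[j+1] = 3T[j] − 6·(-3)^j = 3·(3^j + (-3)^j) − 6·(-3)^j = 3^{j+1} + 3·(-3)^j − 6·(-3)^j = 3^{j+1} − 3·(-3)^j = 3^{j+1} + (-3)^{j+1}.
By induction, T[n] = 3^n + (-3)^n for all n ≥ 1.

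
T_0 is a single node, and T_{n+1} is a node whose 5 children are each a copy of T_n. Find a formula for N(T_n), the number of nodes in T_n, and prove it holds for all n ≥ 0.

Claim: N(T_n) = (5^{n+1} − 1)/4.

Base case: N(T_0) = 1, and (5^{0+1} − 1)/4 = 1.
Assume N(T_k) = (5^{k+1} − 1)/4.
Then N(T_{k+1}) = 1 + 5N(T_k) = 1 + 5·(5^{k+1} − 1)/4 = 1 + (5^{k+2} − 5)/4 = (4 + 5^{k+2} − 5)/4 = (5^{k+2} − 1)/4.
So the formula holds for k+1, and by induction N(T_n) = (5^{n+1} − 1)/4 for all n ≥ 0.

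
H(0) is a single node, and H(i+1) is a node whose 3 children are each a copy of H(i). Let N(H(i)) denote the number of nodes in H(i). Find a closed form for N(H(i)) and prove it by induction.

Claim: N(H(i)) = (3^{i+1} − 1)/2.

Base case: N(H(0)) = 1, and (3^{0+1} − 1)/2 = 1.
Assume N(H(j)) = (3^{j+1} − 1)/2.
Then N(H(j+1)) = 1 + 3N(H(j)) = 1 + 3·(3^{j+1} − 1)/2 = 1 + (3^{j+2} − 3)/2 = (2 + 3^{j+2} − 3)/2 = (3^{j+2} − 1)/2.
This completes the inductive step, so N(H(i)) = (3^{i+1} − 1)/2 for all i ≥ 0.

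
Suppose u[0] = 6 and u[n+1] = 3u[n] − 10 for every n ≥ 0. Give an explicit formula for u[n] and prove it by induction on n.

Claim: u[n] = 3^n + 5.

Base case: u[0] = 6, and 3^0 + 5 = 1 + 5 = 6.
Assume u[j] = 3^j + 5 for some j ≥ 0.
Then u[j+1] = 3u[j] − 10 = 3·(3^j + 5) − 10 = 3^{j+1} + 15 − 10 = 3^{j+1} + 5.
This completes the inductive step, so u[n] = 3^n + 5 for all n ≥ 0.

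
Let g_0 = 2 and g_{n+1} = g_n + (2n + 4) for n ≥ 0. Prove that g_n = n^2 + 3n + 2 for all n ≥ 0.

Base case: g_0 = 2, and 0^2 + 3·0 + 2 = 2.
Assume g_r = r^2 + 3r + 2.
Then g_{r+1} = g_r + (2r + 4) = (r^2 + 3r + 2) + (2r + 4) = r^2 + 5r + 6,
and (r+1)^2 + 3·(r+1) + 2 = r^2 + 5r + 6.
Hence g_n = n^2 + 3n + 2 for every n ≥ 0, by induction.

g_n = n^2 + 3n + 2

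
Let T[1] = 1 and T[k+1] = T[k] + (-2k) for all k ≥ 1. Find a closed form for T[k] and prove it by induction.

Claim: T[k] = -k^2 + k + 1.

Base case: T[1] = 1, and -1^2 + 1 + 1 = 1.
Assume T[r] = -r^2 + r + 1.
Then T[r+1] = T[r] + (-2r) = (-r^2 + r + 1) + (-2r) = -r^2 − r + 1,
and -(r+1)^2 + (r+1) + 1 = -r^2 − r + 1.
This completes the inductive step, so T[k] = -k^2 + k + 1 for all k ≥ 1.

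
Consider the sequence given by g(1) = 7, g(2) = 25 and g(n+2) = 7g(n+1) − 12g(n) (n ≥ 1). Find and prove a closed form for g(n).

Claim: g(n) = 3^n + 4^n.

Base cases: g(1) = 7 and 3^1 + 4^1 = 7; g(2) = 25 and 3^2 + 4^2 = 25.
Assume g(j) = 3^j + 4^j for all 1 ≤ j ≤ r, where r ≥ 2.
Then g(r+1) = 7g(r) − 12g(r−1) = 7·(3^r + 4^r) − 12·(3^{r−1} + 4^{r−1}) = (7·3 − 12)3^{r−1} + (7·4 − 12)4^{r−1} = 9·3^{r−1} + 16·4^{r−1} = 3^{r+1} + 4^{r+1}.
Hence g(n) = 3^n + 4^n for every n ≥ 1, by strong induction.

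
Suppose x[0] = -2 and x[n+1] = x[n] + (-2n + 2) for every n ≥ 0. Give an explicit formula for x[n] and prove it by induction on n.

Claim: x[n] = -n^2 + 3n − 2.

Base case: x[0] = -2, and -0^2 + 3·0 − 2 = -2.
Assume x[m] = -m^2 + 3m − 2.
Then x[m+1] = x[m] + (-2m + 2) = (-m^2 + 3m − 2) + (-2m + 2) = -m^2 + m,
and -(m+1)^2 + 3·(m+1) − 2 = -m^2 + m.
By induction, x[n] = -n^2 + 3n − 2 for all n ≥ 0.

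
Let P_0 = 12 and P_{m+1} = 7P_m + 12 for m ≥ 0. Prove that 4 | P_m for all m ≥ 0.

Base case: P_0 = 12 = 4·3, so 4 | P_0.
Assume 4 | P_r, so P_r = 4t for some integer t.
Then P_{r+1} = 7P_r + 12 = 7·(4t) + 12 = 4(7t + 3), so 4 | P_{r+1}.
This completes the inductive step, so 4 | P_m for all m ≥ 0.

4 | P_m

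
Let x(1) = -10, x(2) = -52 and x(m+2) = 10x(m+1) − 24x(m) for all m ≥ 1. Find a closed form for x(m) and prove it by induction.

Claim: x(m) = -4^m − 6^m.

Base cases: x(1) = -10 and -4^1 − 6^1 = -10; x(2) = -52 and -4^2 − 6^2 = -52.
Assume x(i) = -4^i − 6^i for all 1 ≤ i ≤ j, where j ≥ 2.
Then x(j+1) = 10x(j) − 24x(j−1) = 10·(-4^j − 6^j) − 24·(-4^{j−1} − 6^{j−1}) = -(10·4 − 24)4^{j−1} − (10·6 − 24)6^{j−1} = -16·4^{j−1} − 36·6^{j−1} = -4^{j+1} − 6^{j+1}.
By strong induction, x(m) = -4^m − 6^m for all m ≥ 1.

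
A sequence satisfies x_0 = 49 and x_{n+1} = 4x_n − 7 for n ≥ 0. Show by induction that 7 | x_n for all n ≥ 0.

Base case: x_0 = 49 = 7·7, so 7 | x_0.
Assume 7 | x_j, so x_j = 7t for some integer t.
Then x_{j+1} = 4x_j − 7 = 4·(7t) − 7 = 7(4t − 1), so 7 | x_{j+1}.
Hence 7 | x_n for every n ≥ 0, by induction.

7 | x_n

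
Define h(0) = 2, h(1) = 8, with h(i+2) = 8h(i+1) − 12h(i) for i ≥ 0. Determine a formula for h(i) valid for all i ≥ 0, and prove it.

Claim: h(i) = 2^i + 6^i.

Base cases: h(0) = 2 and 2^0 + 6^0 = 2; h(1) = 8 and 2^1 + 6^1 = 8.
Assume h(j) = 2^j + 6^j for all 0 ≤ j ≤ r, where r ≥ 1.
Then h(r+1) = 8h(r) − 12h(r−1) = 8·(2^r + 6^r) − 12·(2^{r−1} + 6^{r−1}) = (8·2 − 12)2^{r−1} + (8·6 − 12)6^{r−1} = 4·2^{r−1} + 36·6^{r−1} = 2^{r+1} + 6^{r+1}.
This completes the inductive step, so h(i) = 2^i + 6^i for all i ≥ 0.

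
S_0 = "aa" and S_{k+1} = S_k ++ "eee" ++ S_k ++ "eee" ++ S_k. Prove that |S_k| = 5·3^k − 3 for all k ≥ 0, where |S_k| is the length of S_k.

Base case: |S_0| = 2, and 5·3^0 − 3 = 2.
Assume |S_m| = 5·3^m − 3.
Then |S_{m+1}| = 3|S_m| + 6 = 3(5·3^m − 3) + 6 = 5·3^{m+1} − 9 + 6 = 5·3^{m+1} − 3.
This completes the inductive step, so |S_k| = 5·3^k − 3 for all k ≥ 0.

|S_k| = 5·3^k − 3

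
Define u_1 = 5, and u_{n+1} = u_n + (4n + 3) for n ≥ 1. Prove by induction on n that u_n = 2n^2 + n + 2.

Base case: u_1 = 5, and 2·1^2 + 1 + 2 = 5.
Assume u_j = 2j^2 + j + 2.
Then u_{j+1} = u_j + (4j + 3) = (2j^2 + j + 2) + (4j + 3) = 2j^2 + 5j + 5,
and 2·(j+1)^2 + (j+1) + 2 = 2j^2 + 5j + 5.
By induction, u_n = 2n^2 + n + 2 for all n ≥ 1.

u_n = 2n^2 + n + 2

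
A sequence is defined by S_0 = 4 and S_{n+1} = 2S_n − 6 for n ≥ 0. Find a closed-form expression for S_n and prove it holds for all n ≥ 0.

Claim: S_n = -2^{n+1} + 6.

Base case: S_0 = 4, and -2^{0+1} + 6 = -2 + 6 = 4.
Assume S_m = -2^{m+1} + 6 for some m ≥ 0.
Then S_{m+1} = 2S_m − 6 = 2·(-2^{m+1} + 6) − 6 = -2^{m+2} + 12 − 6 = -2^{m+2} + 6.
Hence S_n = -2^{n+1} + 6 for every n ≥ 0, by induction.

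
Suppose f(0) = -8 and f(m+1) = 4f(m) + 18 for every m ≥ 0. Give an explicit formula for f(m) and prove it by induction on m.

Claim: f(m) = -2·4^m − 6.

Base case: f(0) = -8, and -2·4^0 − 6 = -2 − 6 = -8.
Assume f(j) = -2·4^j − 6 for some j ≥ 0.
Then f(j+1) = 4f(j) + 18 = 4·(-2·4^j − 6) + 18 = -8·4^j − 24 + 18 = -2·4^{j+1} − 6.
So the formula holds for j+1, and by induction f(m) = -2·4^m − 6 for all m ≥ 0.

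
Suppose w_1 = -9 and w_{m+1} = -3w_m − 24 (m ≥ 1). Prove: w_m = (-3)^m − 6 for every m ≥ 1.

Base case: w_1 = -9, and (-3)^1 − 6 = -3 − 6 = -9.
Assume w_r = (-3)^r − 6 for some r ≥ 1.
Then w_{r+1} = -3w_r − 24 = -3·((-3)^r − 6) − 24 = -3·(-3)^r + 18 − 24 = (-3)^{r+1} − 6.
This completes the inductive step, so w_m = (-3)^m − 6 for all m ≥ 1.

w_m = (-3)^m − 6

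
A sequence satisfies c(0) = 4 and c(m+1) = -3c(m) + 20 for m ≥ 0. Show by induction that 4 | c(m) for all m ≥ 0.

Base case: c(0) = 4 = 4·1, so 4 | c(0).
Assume 4 | c(j), so c(j) = 4t for some integer t.
Then c(j+1) = -3c(j) + 20 = -3·(4t) + 20 = 4(-3t + 5), so 4 | c(j+1).
Hence 4 | c(m) for every m ≥ 0, by induction.

4 | c(m)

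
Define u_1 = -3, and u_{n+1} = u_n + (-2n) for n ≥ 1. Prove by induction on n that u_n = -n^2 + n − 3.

Base case: u_1 = -3, and -1^2 + 1 − 3 = -3.
Assume u_m = -m^2 + m − 3.
Then u_{m+1} = u_m + (-2m) = (-m^2 + m − 3) + (-2m) = -m^2 − m − 3,
and -(m+1)^2 + (m+1) − 3 = -m^2 − m − 3.
By induction, u_n = -n^2 + n − 3 for all n ≥ 1.

u_n = -n^2 + n − 3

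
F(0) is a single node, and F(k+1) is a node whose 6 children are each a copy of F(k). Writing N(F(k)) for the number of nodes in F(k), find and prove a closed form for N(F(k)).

Claim: N(F(k)) = (6^{k+1} − 1)/5.

Base case: N(F(0)) = 1, and (6^{0+1} − 1)/5 = 1.
Assume N(F(r)) = (6^{r+1} − 1)/5.
Then N(F(r+1)) = 1 + 6N(F(r)) = 1 + 6·(6^{r+1} − 1)/5 = 1 + (6^{r+2} − 6)/5 = (5 + 6^{r+2} − 6)/5 = (6^{r+2} − 1)/5.
Hence N(F(k)) = (6^{k+1} − 1)/5 for every k ≥ 0, by induction.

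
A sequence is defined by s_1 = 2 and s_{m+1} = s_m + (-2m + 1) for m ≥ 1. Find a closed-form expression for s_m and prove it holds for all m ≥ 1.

Claim: s_m = -m^2 + 2m + 1.

Base case: s_1 = 2, and -1^2 + 2·1 + 1 = 2.
Assume s_j = -j^2 + 2j + 1.
Then s_{j+1} = s_j + (-2j + 1) = (-j^2 + 2j + 1) + (-2j + 1) = -j^2 + 2,
and -(j+1)^2 + 2·(j+1) + 1 = -j^2 + 2.
This completes the inductive step, so s_m = -m^2 + 2m + 1 for all m ≥ 1.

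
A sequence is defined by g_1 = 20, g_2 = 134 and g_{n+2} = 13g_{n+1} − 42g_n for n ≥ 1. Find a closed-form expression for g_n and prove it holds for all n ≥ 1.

Claim: g_n = 6^n + 2·7^n.

Base cases: g_1 = 20 and 6^1 + 2·7^1 = 20; g_2 = 134 and 6^2 + 2·7^2 = 134.
Assume g_i = 6^i + 2·7^i for all 1 ≤ i ≤ j, where j ≥ 2.
Then g_{j+1} = 13g_j − 42g_{j−1} = 13·(6^j + 2·7^j) − 42·(6^{j−1} + 2·7^{j−1}) = (13·6 − 42)6^{j−1} + 2·(13·7 − 42)7^{j−1} = 36·6^{j−1} + 98·7^{j−1} = 6^{j+1} + 2·7^{j+1}.
This completes the inductive step, so g_n = 6^n + 2·7^n for all n ≥ 1.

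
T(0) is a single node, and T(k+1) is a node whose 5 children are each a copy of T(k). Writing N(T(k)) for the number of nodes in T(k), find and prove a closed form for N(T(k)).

Claim: N(T(k)) = (5^{k+1} − 1)/4.

Base case: N(T(0)) = 1, and (5^{0+1} − 1)/4 = 1.
Assume N(T(m)) = (5^{m+1} − 1)/4.
Then N(T(m+1)) = 1 + 5N(T(m)) = 1 + 5·(5^{m+1} − 1)/4 = 1 + (5^{m+2} − 5)/4 = (4 + 5^{m+2} − 5)/4 = (5^{m+2} − 1)/4.
This completes the inductive step, so N(T(k)) = (5^{k+1} − 1)/4 for all k ≥ 0.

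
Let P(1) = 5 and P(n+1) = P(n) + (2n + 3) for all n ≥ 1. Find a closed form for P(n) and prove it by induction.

Claim: P(n) = n^2 + 2n + 2.

Base case: P(1) = 5, and 1^2 + 2·1 + 2 = 5.
Assume P(m) = m^2 + 2m + 2.
Then P(m+1) = P(m) + (2m + 3) = (m^2 + 2m + 2) + (2m + 3) = m^2 + 4m + 5,
and (m+1)^2 + 2·(m+1) + 2 = m^2 + 4m + 5.
By induction, P(n) = n^2 + 2n + 2 for all n ≥ 1.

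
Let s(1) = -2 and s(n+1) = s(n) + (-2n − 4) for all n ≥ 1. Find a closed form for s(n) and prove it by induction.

Claim: s(n) = -n^2 − 3n + 2.

Base case: s(1) = -2, and -1^2 − 3·1 + 2 = -2.
Assume s(j) = -j^2 − 3j + 2.
Then s(j+1) = s(j) + (-2j − 4) = (-j^2 − 3j + 2) + (-2j − 4) = -j^2 − 5j − 2,
and -(j+1)^2 − 3·(j+1) + 2 = -j^2 − 5j − 2.
This completes the inductive step, so s(n) = -n^2 − 3n + 2 for all n ≥ 1.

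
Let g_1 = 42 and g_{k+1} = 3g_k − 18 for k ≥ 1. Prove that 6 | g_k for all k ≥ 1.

Base case: g_1 = 42 = 6·7, so 6 | g_1.
Assume 6 | g_j, so g_j = 6t for some integer t.
Then g_{j+1} = 3g_j − 18 = 3·(6t) − 18 = 6(3t − 3), so 6 | g_{j+1}.
Hence 6 | g_k for every k ≥ 1, by induction.

6 | g_k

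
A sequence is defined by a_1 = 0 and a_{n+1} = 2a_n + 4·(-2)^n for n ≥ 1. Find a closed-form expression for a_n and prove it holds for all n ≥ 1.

Claim: a_n = -2^n − (-2)^n.

Base case: a_1 = 0, and -2^1 − (-2)^1 = -2 + 2 = 0.
Assume a_j = -2^j − (-2)^j for some j ≥ 1.
Then a_{j+1} = 2a_j + 4·(-2)^j = 2·(-2^j − (-2)^j) + 4·(-2)^j = -2^{j+1} − 2·(-2)^j + 4·(-2)^j = -2^{j+1} + 2·(-2)^j = -2^{j+1} − (-2)^{j+1}.
Hence a_n = -2^n − (-2)^n for every n ≥ 1, by induction.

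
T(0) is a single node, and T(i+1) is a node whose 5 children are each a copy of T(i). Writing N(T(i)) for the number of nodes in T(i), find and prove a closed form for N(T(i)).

Claim: N(T(i)) = (5^{i+1} − 1)/4.

Base case: N(T(0)) = 1, and (5^{0+1} − 1)/4 = 1.
Assume N(T(m)) = (5^{m+1} − 1)/4.
Then N(T(m+1)) = 1 + 5N(T(m)) = 1 + 5·(5^{m+1} − 1)/4 = 1 + (5^{m+2} − 5)/4 = (4 + 5^{m+2} − 5)/4 = (5^{m+2} − 1)/4.
Hence N(T(i)) = (5^{i+1} − 1)/4 for every i ≥ 0, by induction.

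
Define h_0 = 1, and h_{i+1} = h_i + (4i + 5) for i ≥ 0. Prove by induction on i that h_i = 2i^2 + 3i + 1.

Base case: h_0 = 1, and 2·0^2 + 3·0 + 1 = 1.
Assume h_j = 2j^2 + 3j + 1.
Then h_{j+1} = h_j + (4j + 5) = (2j^2 + 3j + 1) + (4j + 5) = 2j^2 + 7j + 6,
and 2·(j+1)^2 + 3·(j+1) + 1 = 2j^2 + 7j + 6.
Hence h_i = 2i^2 + 3i + 1 for every i ≥ 0, by induction.

h_i = 2i^2 + 3i + 1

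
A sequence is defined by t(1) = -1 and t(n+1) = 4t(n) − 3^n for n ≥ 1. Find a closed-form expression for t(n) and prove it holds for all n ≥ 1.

Claim: t(n) = -4^n + 3^n.

Base case: t(1) = -1, and -4^1 + 3^1 = -4 + 3 = -1.
Assume t(r) = -4^r + 3^r for some r ≥ 1.
Then t(r+1) = 4t(r) − 3^r = 4·(-4^r + 3^r) − 3^r = -4^{r+1} + 4·3^r − 3^r = -4^{r+1} + 3·3^r = -4^{r+1} + 3^{r+1}.
This completes the inductive step, so t(n) = -4^n + 3^n for all n ≥ 1.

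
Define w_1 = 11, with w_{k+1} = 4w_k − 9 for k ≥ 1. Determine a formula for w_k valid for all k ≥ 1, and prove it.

Claim: w_k = 2·4^k + 3.

Base case: w_1 = 11, and 2·4^1 + 3 = 8 + 3 = 11.
Assume w_j = 2·4^j + 3 for some j ≥ 1.
Then w_{j+1} = 4w_j − 9 = 4·(2·4^j + 3) − 9 = 8·4^j + 12 − 9 = 2·4^{j+1} + 3.
By induction, w_k = 2·4^k + 3 for all k ≥ 1.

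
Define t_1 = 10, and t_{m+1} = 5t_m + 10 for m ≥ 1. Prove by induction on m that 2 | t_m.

Base case: t_1 = 10 = 2·5, so 2 | t_1.
Assume 2 | t_j, so t_j = 2s for some integer s.
Then t_{j+1} = 5t_j + 10 = 5·(2s) + 10 = 2(5s + 5), so 2 | t_{j+1}.
Hence 2 | t_m for every m ≥ 1, by induction.

2 | t_m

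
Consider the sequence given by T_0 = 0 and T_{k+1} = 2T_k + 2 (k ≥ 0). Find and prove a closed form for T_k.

Claim: T_k = 2^{k+1} − 2.

Base case: T_0 = 0, and 2^{0+1} − 2 = 2 − 2 = 0.
Assume T_m = 2^{m+1} − 2 for some m ≥ 0.
Then T_{m+1} = 2T_m + 2 = 2·(2^{m+1} − 2) + 2 = 2^{m+2} − 4 + 2 = 2^{m+2} − 2.
By induction, T_k = 2^{k+1} − 2 for all k ≥ 0.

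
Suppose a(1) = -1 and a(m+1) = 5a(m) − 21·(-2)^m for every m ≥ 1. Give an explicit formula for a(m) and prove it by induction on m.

Claim: a(m) = 5^m + 3·(-2)^m.

Base case: a(1) = -1, and 5^1 + 3·(-2)^1 = 5 − 6 = -1.
Assume a(j) = 5^j + 3·(-2)^j for some j ≥ 1.
Then a(j+1) = 5a(j) − 21·(-2)^j = 5·(5^j + 3·(-2)^j) − 21·(-2)^j = 5^{j+1} + 15·(-2)^j − 21·(-2)^j = 5^{j+1} − 6·(-2)^j = 5^{j+1} + 3·(-2)^{j+1}.
So the formula holds for j+1, and by induction a(m) = 5^m + 3·(-2)^m for all m ≥ 1.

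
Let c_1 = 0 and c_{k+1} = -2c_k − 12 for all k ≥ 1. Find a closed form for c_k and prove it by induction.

Claim: c_k = -2·(-2)^k − 4.

Base case: c_1 = 0, and -2·(-2)^1 − 4 = 4 − 4 = 0.
Assume c_m = -2·(-2)^m − 4 for some m ≥ 1.
Then c_{m+1} = -2c_m − 12 = -2·(-2·(-2)^m − 4) − 12 = 4·(-2)^m + 8 − 12 = -2·(-2)^{m+1} − 4.
Hence c_k = -2·(-2)^k − 4 for every k ≥ 1, by induction.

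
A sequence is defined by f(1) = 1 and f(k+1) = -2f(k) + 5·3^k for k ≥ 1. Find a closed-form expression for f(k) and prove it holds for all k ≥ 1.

Claim: f(k) = (-2)^k + 3^k.

Base case: f(1) = 1, and (-2)^1 + 3^1 = -2 + 3 = 1.
Assume f(m) = (-2)^m + 3^m for some m ≥ 1.
Then f(m+1) = -2f(m) + 5·3^m = -2·((-2)^m + 3^m) + 5·3^m = (-2)^{m+1} − 2·3^m + 5·3^m = (-2)^{m+1} + 3·3^m = (-2)^{m+1} + 3^{m+1}.
This completes the inductive step, so f(k) = (-2)^k + 3^k for all k ≥ 1.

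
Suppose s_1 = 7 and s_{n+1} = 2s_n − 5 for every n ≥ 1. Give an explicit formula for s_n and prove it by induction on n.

Claim: s_n = 2^n + 5.

Base case: s_1 = 7, and 2^1 + 5 = 2 + 5 = 7.
Assume s_m = 2^m + 5 for some m ≥ 1.
Then s_{m+1} = 2s_m − 5 = 2·(2^m + 5) − 5 = 2^{m+1} + 10 − 5 = 2^{m+1} + 5.
By induction, s_n = 2^n + 5 for all n ≥ 1.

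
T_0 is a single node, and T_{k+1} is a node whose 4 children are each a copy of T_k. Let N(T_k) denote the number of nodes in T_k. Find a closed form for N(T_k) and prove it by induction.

Claim: N(T_k) = (4^{k+1} − 1)/3.

Base case: N(T_0) = 1, and (4^{0+1} − 1)/3 = 1.
Assume N(T_m) = (4^{m+1} − 1)/3.
Then N(T_{m+1}) = 1 + 4N(T_m) = 1 + 4·(4^{m+1} − 1)/3 = 1 + (4^{m+2} − 4)/3 = (3 + 4^{m+2} − 4)/3 = (4^{m+2} − 1)/3.
So the formula holds for m+1, and by induction N(T_k) = (4^{k+1} − 1)/3 for all k ≥ 0.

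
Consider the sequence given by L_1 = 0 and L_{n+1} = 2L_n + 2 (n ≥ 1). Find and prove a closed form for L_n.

Claim: L_n = 2^n − 2.

Base case: L_1 = 0, and 2^1 − 2 = 2 − 2 = 0.
Assume L_j = 2^j − 2 for some j ≥ 1.
Then L_{j+1} = 2L_j + 2 = 2·(2^j − 2) + 2 = 2^{j+1} − 4 + 2 = 2^{j+1} − 2.
This completes the inductive step, so L_n = 2^n − 2 for all n ≥ 1.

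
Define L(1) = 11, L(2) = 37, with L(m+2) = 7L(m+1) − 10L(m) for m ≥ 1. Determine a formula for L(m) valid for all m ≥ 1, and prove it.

Claim: L(m) = 3·2^m + 5^m.

Base cases: L(1) = 11 and 3·2^1 + 5^1 = 11; L(2) = 37 and 3·2^2 + 5^2 = 37.
Assume L(i) = 3·2^i + 5^i for all 1 ≤ i ≤ j, where j ≥ 2.
Then L(j+1) = 7L(j) − 10L(j−1) = 7·(3·2^j + 5^j) − 10·(3·2^{j−1} + 5^{j−1}) = 3·(7·2 − 10)2^{j−1} + (7·5 − 10)5^{j−1} = 12·2^{j−1} + 25·5^{j−1} = 3·2^{j+1} + 5^{j+1}.
By strong induction, L(m) = 3·2^m + 5^m for all m ≥ 1.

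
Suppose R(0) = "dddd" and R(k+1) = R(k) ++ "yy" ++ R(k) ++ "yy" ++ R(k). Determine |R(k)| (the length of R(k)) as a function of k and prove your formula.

Claim: |R(k)| = 6·3^k − 2.

Base case: |R(0)| = 4, and 6·3^0 − 2 = 4.
Assume |R(m)| = 6·3^m − 2.
Then |R(m+1)| = 3|R(m)| + 4 = 3(6·3^m − 2) + 4 = 6·3^{m+1} − 6 + 4 = 6·3^{m+1} − 2.
So the formula holds for m+1, and by induction |R(k)| = 6·3^k − 2 for all k ≥ 0.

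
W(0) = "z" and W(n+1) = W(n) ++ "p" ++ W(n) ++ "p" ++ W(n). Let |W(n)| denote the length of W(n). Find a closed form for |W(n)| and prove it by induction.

Claim: |W(n)| = 2·3^n − 1.

Base case: |W(0)| = 1, and 2·3^0 − 1 = 1.
Assume |W(m)| = 2·3^m − 1.
Then |W(m+1)| = 3|W(m)| + 2 = 3(2·3^m − 1) + 2 = 2·3^{m+1} − 3 + 2 = 2·3^{m+1} − 1.
By induction, |W(n)| = 2·3^n − 1 for all n ≥ 0.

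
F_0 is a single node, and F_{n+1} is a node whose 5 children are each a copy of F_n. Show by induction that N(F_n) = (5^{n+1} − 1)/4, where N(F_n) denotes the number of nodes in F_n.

Base case: N(F_0) = 1, and (5^{0+1} − 1)/4 = 1.
Assume N(F_k) = (5^{k+1} − 1)/4.
Then N(F_{k+1}) = 1 + 5N(F_k) = 1 + 5·(5^{k+1} − 1)/4 = 1 + (5^{k+2} − 5)/4 = (4 + 5^{k+2} − 5)/4 = (5^{k+2} − 1)/4.
Hence N(F_n) = (5^{n+1} − 1)/4 for every n ≥ 0, by induction.

N(F_n) = (5^{n+1} − 1)/4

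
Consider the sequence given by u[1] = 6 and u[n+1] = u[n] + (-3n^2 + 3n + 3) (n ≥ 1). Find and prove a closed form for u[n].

Claim: u[n] = -n^3 + 3n^2 + n + 3.

Base case: u[1] = 6, and -1^3 + 3·1^2 + 1 + 3 = 6.
Assume u[r] = -r^3 + 3r^2 + r + 3.
Then u[r+1] = u[r] + (-3r^2 + 3r + 3) = (-r^3 + 3r^2 + r + 3) + (-3r^2 + 3r + 3) = -r^3 + 4r + 6,
and -(r+1)^3 + 3·(r+1)^2 + (r+1) + 3 = -r^3 + 4r + 6.
This completes the inductive step, so u[n] = -n^3 + 3n^2 + n + 3 for all n ≥ 1.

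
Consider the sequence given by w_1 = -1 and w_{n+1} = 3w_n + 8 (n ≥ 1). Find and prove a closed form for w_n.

Claim: w_n = 3^n − 4.

Base case: w_1 = -1, and 3^1 − 4 = 3 − 4 = -1.
Assume w_k = 3^k − 4 for some k ≥ 1.
Then w_{k+1} = 3w_k + 8 = 3·(3^k − 4) + 8 = 3^{k+1} − 12 + 8 = 3^{k+1} − 4.
This completes the inductive step, so w_n = 3^n − 4 for all n ≥ 1.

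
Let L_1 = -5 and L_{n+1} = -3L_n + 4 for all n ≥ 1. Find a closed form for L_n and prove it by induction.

Claim: L_n = 2·(-3)^n + 1.

Base case: L_1 = -5, and 2·(-3)^1 + 1 = -6 + 1 = -5.
Assume L_k = 2·(-3)^k + 1 for some k ≥ 1.
Then L_{k+1} = -3L_k + 4 = -3·(2·(-3)^k + 1) + 4 = -6·(-3)^k − 3 + 4 = 2·(-3)^{k+1} + 1.
This completes the inductive step, so L_n = 2·(-3)^n + 1 for all n ≥ 1.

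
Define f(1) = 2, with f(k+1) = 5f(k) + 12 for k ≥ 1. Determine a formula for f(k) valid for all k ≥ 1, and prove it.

Claim: f(k) = 5^k − 3.

Base case: f(1) = 2, and 5^1 − 3 = 5 − 3 = 2.
Assume f(m) = 5^m − 3 for some m ≥ 1.
Then f(m+1) = 5f(m) + 12 = 5·(5^m − 3) + 12 = 5^{m+1} − 15 + 12 = 5^{m+1} − 3.
By induction, f(k) = 5^k − 3 for all k ≥ 1.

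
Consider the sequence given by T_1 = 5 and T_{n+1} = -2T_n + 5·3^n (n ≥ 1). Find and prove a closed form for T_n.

Claim: T_n = -(-2)^n + 3^n.

Base case: T_1 = 5, and -(-2)^1 + 3^1 = 2 + 3 = 5.
Assume T_j = -(-2)^j + 3^j for some j ≥ 1.
Then T_{j+1} = -2T_j + 5·3^j = -2·(-(-2)^j + 3^j) + 5·3^j = -(-2)^{j+1} − 2·3^j + 5·3^j = -(-2)^{j+1} + 3·3^j = -(-2)^{j+1} + 3^{j+1}.
So the formula holds for j+1, and by induction T_n = -(-2)^n + 3^n for all n ≥ 1.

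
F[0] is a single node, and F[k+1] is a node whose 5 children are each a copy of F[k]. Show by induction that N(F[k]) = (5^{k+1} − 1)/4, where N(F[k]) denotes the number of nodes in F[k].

Base case: N(F[0]) = 1, and (5^{0+1} − 1)/4 = 1.
Assume N(F[j]) = (5^{j+1} − 1)/4.
Then N(F[j+1]) = 1 + 5N(F[j]) = 1 + 5·(5^{j+1} − 1)/4 = 1 + (5^{j+2} − 5)/4 = (4 + 5^{j+2} − 5)/4 = (5^{j+2} − 1)/4.
So the formula holds for j+1, and by induction N(F[k]) = (5^{k+1} − 1)/4 for all k ≥ 0.

N(F[k]) = (5^{k+1} − 1)/4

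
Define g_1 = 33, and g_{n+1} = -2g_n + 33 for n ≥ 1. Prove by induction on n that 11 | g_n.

Base case: g_1 = 33 = 11·3, so 11 | g_1.
Assume 11 | g_m, so g_m = 11t for some integer t.
Then g_{m+1} = -2g_m + 33 = -2·(11t) + 33 = 11(-2t + 3), so 11 | g_{m+1}.
So the property holds for m+1, and by induction 11 | g_n for all n ≥ 1.

11 | g_n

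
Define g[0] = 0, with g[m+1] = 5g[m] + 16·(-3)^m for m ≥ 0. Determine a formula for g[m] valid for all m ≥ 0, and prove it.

Claim: g[m] = 2·5^m − 2·(-3)^m.

Base case: g[0] = 0, and 2·5^0 − 2·(-3)^0 = 2 − 2 = 0.
Assume g[r] = 2·5^r − 2·(-3)^r for some r ≥ 0.
Then g[r+1] = 5g[r] + 16·(-3)^r = 5·(2·5^r − 2·(-3)^r) + 16·(-3)^r = 2·5^{r+1} − 10·(-3)^r + 16·(-3)^r = 2·5^{r+1} + 6·(-3)^r = 2·5^{r+1} − 2·(-3)^{r+1}.
This completes the inductive step, so g[m] = 2·5^m − 2·(-3)^m for all m ≥ 0.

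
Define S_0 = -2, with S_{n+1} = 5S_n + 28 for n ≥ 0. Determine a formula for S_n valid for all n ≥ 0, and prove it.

Claim: S_n = 5^{n+1} − 7.

Base case: S_0 = -2, and 5^{0+1} − 7 = 5 − 7 = -2.
Assume S_r = 5^{r+1} − 7 for some r ≥ 0.
Then S_{r+1} = 5S_r + 28 = 5·(5^{r+1} − 7) + 28 = 5^{r+2} − 35 + 28 = 5^{r+2} − 7.
So the formula holds for r+1, and by induction S_n = 5^{n+1} − 7 for all n ≥ 0.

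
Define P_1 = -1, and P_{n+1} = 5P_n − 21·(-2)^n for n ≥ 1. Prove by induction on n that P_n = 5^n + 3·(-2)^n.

Base case: P_1 = -1, and 5^1 + 3·(-2)^1 = 5 − 6 = -1.
Assume P_k = 5^k + 3·(-2)^k for some k ≥ 1.
Then P_{k+1} = 5P_k − 21·(-2)^k = 5·(5^k + 3·(-2)^k) − 21·(-2)^k = 5^{k+1} + 15·(-2)^k − 21·(-2)^k = 5^{k+1} − 6·(-2)^k = 5^{k+1} + 3·(-2)^{k+1}.
By induction, P_n = 5^n + 3·(-2)^n for all n ≥ 1.

P_n = 5^n + 3·(-2)^n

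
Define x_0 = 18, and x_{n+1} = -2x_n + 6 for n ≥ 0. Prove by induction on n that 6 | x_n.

Base case: x_0 = 18 = 6·3, so 6 | x_0.
Assume 6 | x_r, so x_r = 6t for some integer t.
Then x_{r+1} = -2x_r + 6 = -2·(6t) + 6 = 6(-2t + 1), so 6 | x_{r+1}.
Hence 6 | x_n for every n ≥ 0, by induction.

6 | x_n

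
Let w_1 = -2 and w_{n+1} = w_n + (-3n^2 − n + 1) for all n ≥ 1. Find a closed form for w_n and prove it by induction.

Claim: w_n = -n^3 + n^2 + n − 3.

Base case: w_1 = -2, and -1^3 + 1^2 + 1 − 3 = -2.
Assume w_m = -m^3 + m^2 + m − 3.
Then w_{m+1} = w_m + (-3m^2 − m + 1) = (-m^3 + m^2 + m − 3) + (-3m^2 − m + 1) = -m^3 − 2m^2 − 2,
and -(m+1)^3 + (m+1)^2 + (m+1) − 3 = -m^3 − 2m^2 − 2.
This completes the inductive step, so w_n = -n^3 + n^2 + n − 3 for all n ≥ 1.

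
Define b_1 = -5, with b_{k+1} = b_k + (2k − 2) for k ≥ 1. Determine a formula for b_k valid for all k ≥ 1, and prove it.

Claim: b_k = k^2 − 3k − 3.

Base case: b_1 = -5, and 1^2 − 3·1 − 3 = -5.
Assume b_r = r^2 − 3r − 3.
Then b_{r+1} = b_r + (2r − 2) = (r^2 − 3r − 3) + (2r − 2) = r^2 − r − 5,
and (r+1)^2 − 3·(r+1) − 3 = r^2 − r − 5.
Hence b_k = k^2 − 3k − 3 for every k ≥ 1, by induction.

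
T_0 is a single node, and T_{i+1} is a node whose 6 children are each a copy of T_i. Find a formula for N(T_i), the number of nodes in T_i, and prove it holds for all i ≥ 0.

Claim: N(T_i) = (6^{i+1} − 1)/5.

Base case: N(T_0) = 1, and (6^{0+1} − 1)/5 = 1.
Assume N(T_k) = (6^{k+1} − 1)/5.
Then N(T_{k+1}) = 1 + 6N(T_k) = 1 + 6·(6^{k+1} − 1)/5 = 1 + (6^{k+2} − 6)/5 = (5 + 6^{k+2} − 6)/5 = (6^{k+2} − 1)/5.
By induction, N(T_i) = (6^{i+1} − 1)/5 for all i ≥ 0.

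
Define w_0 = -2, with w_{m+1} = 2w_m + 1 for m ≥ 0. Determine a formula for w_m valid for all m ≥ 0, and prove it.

Claim: w_m = -2^m − 1.

Base case: w_0 = -2, and -2^0 − 1 = -1 − 1 = -2.
Assume w_r = -2^r − 1 for some r ≥ 0.
Then w_{r+1} = 2w_r + 1 = 2·(-2^r − 1) + 1 = -2^{r+1} − 2 + 1 = -2^{r+1} − 1.
So the formula holds for r+1, and by induction w_m = -2^m − 1 for all m ≥ 0.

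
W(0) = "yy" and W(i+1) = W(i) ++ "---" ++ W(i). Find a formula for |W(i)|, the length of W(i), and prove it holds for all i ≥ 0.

Claim: |W(i)| = 5·2^i − 3.

Base case: |W(0)| = 2, and 5·2^0 − 3 = 2.
Assume |W(j)| = 5·2^j − 3.
Then |W(j+1)| = |W(j)| + 3 + |W(j)| = 2|W(j)| + 3 = 2(5·2^j − 3) + 3 = 5·2^{j+1} − 6 + 3 = 5·2^{j+1} − 3.
By induction, |W(i)| = 5·2^i − 3 for all i ≥ 0.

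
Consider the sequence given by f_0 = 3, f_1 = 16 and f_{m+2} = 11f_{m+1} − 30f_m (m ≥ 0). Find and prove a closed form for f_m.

Claim: f_m = 2·5^m + 6^m.

Base cases: f_0 = 3 and 2·5^0 + 6^0 = 3; f_1 = 16 and 2·5^1 + 6^1 = 16.
Assume f_i = 2·5^i + 6^i for all 0 ≤ i ≤ j, where j ≥ 1.
Then f_{j+1} = 11f_j − 30f_{j−1} = 11·(2·5^j + 6^j) − 30·(2·5^{j−1} + 6^{j−1}) = 2·(11·5 − 30)5^{j−1} + (11·6 − 30)6^{j−1} = 50·5^{j−1} + 36·6^{j−1} = 2·5^{j+1} + 6^{j+1}.
Hence f_m = 2·5^m + 6^m for every m ≥ 0, by strong induction.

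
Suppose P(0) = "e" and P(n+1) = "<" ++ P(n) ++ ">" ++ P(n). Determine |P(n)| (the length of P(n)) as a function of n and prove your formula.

Claim: |P(n)| = 3·2^n − 2.

Base case: |P(0)| = 1, and 3·2^0 − 2 = 1.
Assume |P(j)| = 3·2^j − 2.
Then |P(j+1)| = 1 + |P(j)| + 1 + |P(j)| = 2|P(j)| + 2 = 2(3·2^j − 2) + 2 = 3·2^{j+1} − 4 + 2 = 3·2^{j+1} − 2.
Hence |P(n)| = 3·2^n − 2 for every n ≥ 0, by induction.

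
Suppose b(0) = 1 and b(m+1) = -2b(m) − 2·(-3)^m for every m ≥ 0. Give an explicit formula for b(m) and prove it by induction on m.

Claim: b(m) = -(-2)^m + 2·(-3)^m.

Base case: b(0) = 1, and -(-2)^0 + 2·(-3)^0 = -1 + 2 = 1.
Assume b(r) = -(-2)^r + 2·(-3)^r for some r ≥ 0.
Then b(r+1) = -2b(r) − 2·(-3)^r = -2·(-(-2)^r + 2·(-3)^r) − 2·(-3)^r = -(-2)^{r+1} − 4·(-3)^r − 2·(-3)^r = -(-2)^{r+1} − 6·(-3)^r = -(-2)^{r+1} + 2·(-3)^{r+1}.
This completes the inductive step, so b(m) = -(-2)^m + 2·(-3)^m for all m ≥ 0.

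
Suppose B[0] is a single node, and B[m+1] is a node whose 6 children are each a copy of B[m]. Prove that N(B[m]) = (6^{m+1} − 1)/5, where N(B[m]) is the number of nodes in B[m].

Base case: N(B[0]) = 1, and (6^{0+1} − 1)/5 = 1.
Assume N(B[j]) = (6^{j+1} − 1)/5.
Then N(B[j+1]) = 1 + 6N(B[j]) = 1 + 6·(6^{j+1} − 1)/5 = 1 + (6^{j+2} − 6)/5 = (5 + 6^{j+2} − 6)/5 = (6^{j+2} − 1)/5.
This completes the inductive step, so N(B[m]) = (6^{m+1} − 1)/5 for all m ≥ 0.

N(B[m]) = (6^{m+1} − 1)/5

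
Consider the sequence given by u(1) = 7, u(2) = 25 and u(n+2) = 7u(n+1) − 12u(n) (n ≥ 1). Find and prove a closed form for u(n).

Claim: u(n) = 3^n + 4^n.

Base cases: u(1) = 7 and 3^1 + 4^1 = 7; u(2) = 25 and 3^2 + 4^2 = 25.
Assume u(i) = 3^i + 4^i for all 1 ≤ i ≤ j, where j ≥ 2.
Then u(j+1) = 7u(j) − 12u(j−1) = 7·(3^j + 4^j) − 12·(3^{j−1} + 4^{j−1}) = (7·3 − 12)3^{j−1} + (7·4 − 12)4^{j−1} = 9·3^{j−1} + 16·4^{j−1} = 3^{j+1} + 4^{j+1}.
So the formula holds for j+1, and by strong induction u(n) = 3^n + 4^n for all n ≥ 1.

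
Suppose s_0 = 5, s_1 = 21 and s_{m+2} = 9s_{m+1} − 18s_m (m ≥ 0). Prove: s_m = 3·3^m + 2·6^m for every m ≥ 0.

Base cases: s_0 = 5 and 3·3^0 + 2·6^0 = 5; s_1 = 21 and 3·3^1 + 2·6^1 = 21.
Assume s_j = 3·3^j + 2·6^j for all 0 ≤ j ≤ k, where k ≥ 1.
Then s_{k+1} = 9s_k − 18s_{k−1} = 9·(3·3^k + 2·6^k) − 18·(3·3^{k−1} + 2·6^{k−1}) = 3·(9·3 − 18)3^{k−1} + 2·(9·6 − 18)6^{k−1} = 27·3^{k−1} + 72·6^{k−1} = 3·3^{k+1} + 2·6^{k+1}.
By strong induction, s_m = 3·3^m + 2·6^m for all m ≥ 0.

s_m = 3·3^m + 2·6^m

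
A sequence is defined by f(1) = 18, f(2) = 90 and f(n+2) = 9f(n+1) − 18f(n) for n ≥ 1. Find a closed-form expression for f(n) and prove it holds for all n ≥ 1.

Claim: f(n) = 2·6^n + 2·3^n.

Base cases: f(1) = 18 and 2·6^1 + 2·3^1 = 18; f(2) = 90 and 2·6^2 + 2·3^2 = 90.
Assume f(j) = 2·6^j + 2·3^j for all 1 ≤ j ≤ r, where r ≥ 2.
Then f(r+1) = 9f(r) − 18f(r−1) = 9·(2·6^r + 2·3^r) − 18·(2·6^{r−1} + 2·3^{r−1}) = 2·(9·6 − 18)6^{r−1} + 2·(9·3 − 18)3^{r−1} = 72·6^{r−1} + 18·3^{r−1} = 2·6^{r+1} + 2·3^{r+1}.
So the formula holds for r+1, and by strong induction f(n) = 2·6^n + 2·3^n for all n ≥ 1.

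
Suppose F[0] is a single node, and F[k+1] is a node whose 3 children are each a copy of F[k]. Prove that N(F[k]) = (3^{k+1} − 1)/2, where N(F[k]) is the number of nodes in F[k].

Base case: N(F[0]) = 1, and (3^{0+1} − 1)/2 = 1.
Assume N(F[r]) = (3^{r+1} − 1)/2.
Then N(F[r+1]) = 1 + 3N(F[r]) = 1 + 3·(3^{r+1} − 1)/2 = 1 + (3^{r+2} − 3)/2 = (2 + 3^{r+2} − 3)/2 = (3^{r+2} − 1)/2.
By induction, N(F[k]) = (3^{k+1} − 1)/2 for all k ≥ 0.

N(F[k]) = (3^{k+1} − 1)/2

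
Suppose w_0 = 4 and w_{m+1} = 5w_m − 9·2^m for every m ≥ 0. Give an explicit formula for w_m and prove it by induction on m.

Claim: w_m = 5^m + 3·2^m.

Base case: w_0 = 4, and 5^0 + 3·2^0 = 1 + 3 = 4.
Assume w_r = 5^r + 3·2^r for some r ≥ 0.
Then w_{r+1} = 5w_r − 9·2^r = 5·(5^r + 3·2^r) − 9·2^r = 5^{r+1} + 15·2^r − 9·2^r = 5^{r+1} + 6·2^r = 5^{r+1} + 3·2^{r+1}.
By induction, w_m = 5^m + 3·2^m for all m ≥ 0.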